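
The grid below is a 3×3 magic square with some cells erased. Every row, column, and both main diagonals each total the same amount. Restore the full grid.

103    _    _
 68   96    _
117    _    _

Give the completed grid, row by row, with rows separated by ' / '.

103 110 75 / 68 96 124 / 117 82 89

Column 1 is already complete: 103 + 68 + 117 = 288, so that is the magic constant.
Row 2 needs 288; the known cells sum to 164, so (2,3) = 124.
Main diagonal: 103 + 96 + ? = 288, so (3,3) = 89.
Using anti-diagonal: 96 + 117 + ? → (1,3) = 288 − 213 = 75.
Row 1 needs 288; the known cells sum to 178, so (1,2) = 110.
Row 3: 117 + 89 + ? = 288, so (3,2) = 82.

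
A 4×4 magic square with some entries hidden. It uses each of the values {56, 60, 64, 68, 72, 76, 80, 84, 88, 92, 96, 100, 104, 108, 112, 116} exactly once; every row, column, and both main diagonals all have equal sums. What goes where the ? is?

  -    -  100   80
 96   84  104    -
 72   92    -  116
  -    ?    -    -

112

The 16 entries sum to 1376, so each line sums to 1376/4 = 344.
Row 2 needs 344; the known cells sum to 284, so (2,4) = 60.
From row 3, 344 − (72 + 92 + 116) gives (3,3) = 64.
Using column 3: 100 + 104 + 64 + ? → (4,3) = 344 − 268 = 76.
Column 4: 80 + 60 + 116 + ? = 344, so (4,4) = 88.
Main diagonal must total 344; the given cells sum to 236, so (1,1) = 108.
From anti-diagonal, 344 − (80 + 104 + 92) gives (4,1) = 68.
Row 1 needs 344; the known cells sum to 288, so (1,2) = 56.
Row 4 must total 344; the given cells sum to 232, so (4,2) = 112.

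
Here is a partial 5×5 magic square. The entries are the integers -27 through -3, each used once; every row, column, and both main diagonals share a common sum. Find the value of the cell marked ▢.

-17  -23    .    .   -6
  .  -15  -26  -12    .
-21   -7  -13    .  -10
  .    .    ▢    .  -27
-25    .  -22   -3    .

-5

The entries are -27 through -3, which sum to -375, so each line sums to -375/5 = -75.
Row 3: -21 + (-7) + (-13) + (-10) + ? = -75, so (3,4) = -24.
Anti-diagonal needs -75; the known cells sum to -56, so (4,2) = -19.
From column 2, -75 − (-23 + (-15) + (-7) + (-19)) gives (5,2) = -11.
Row 5: -25 + (-11) + (-22) + (-3) + ? = -75, so (5,5) = -14.
The remaining cell in column 5 is (2,5) = -75 − (-57) = -18.
Using main diagonal: -17 + (-15) + (-13) + (-14) + ? → (4,4) = -75 − (-59) = -16.
Row 2: -15 + (-26) + (-12) + (-18) + ? = -75, so (2,1) = -4.
Column 1: -17 + (-4) + (-21) + (-25) + ? = -75, so (4,1) = -8.
Column 4 must total -75; the given cells sum to -55, so (1,4) = -20.
From row 1, -75 − (-17 + (-23) + (-20) + (-6)) gives (1,3) = -9.
Using row 4: -8 + (-19) + (-16) + (-27) + ? → (4,3) = -75 − (-70) = -5.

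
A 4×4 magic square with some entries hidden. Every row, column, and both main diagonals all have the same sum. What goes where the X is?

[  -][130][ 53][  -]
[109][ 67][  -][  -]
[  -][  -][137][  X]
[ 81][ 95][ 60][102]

Row 4 is complete and sums to 338; that is the magic constant.
Using column 2: 130 + 67 + 95 + ? → (3,2) = 338 − 292 = 46.
Column 3 needs 338; the known cells sum to 250, so (2,3) = 88.
From main diagonal, 338 − (67 + 137 + 102) gives (1,1) = 32.
Anti-diagonal: 88 + 46 + 81 + ? = 338, so (1,4) = 123.
Using row 2: 109 + 67 + 88 + ? → (2,4) = 338 − 264 = 74.
Using column 1: 32 + 109 + 81 + ? → (3,1) = 338 − 222 = 116.
Column 4 must total 338; the given cells sum to 299, so (3,4) = 39.

39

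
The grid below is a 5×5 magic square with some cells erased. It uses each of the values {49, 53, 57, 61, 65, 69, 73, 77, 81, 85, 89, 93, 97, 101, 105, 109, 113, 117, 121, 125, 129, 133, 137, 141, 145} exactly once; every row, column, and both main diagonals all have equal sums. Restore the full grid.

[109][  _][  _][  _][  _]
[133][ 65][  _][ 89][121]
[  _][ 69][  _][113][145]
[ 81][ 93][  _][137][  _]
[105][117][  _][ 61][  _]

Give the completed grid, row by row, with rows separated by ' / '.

The 25 entries sum to 2425, so each line sums to 2425/5 = 485.
Using row 2: 133 + 65 + 89 + 121 + ? → (2,3) = 485 − 408 = 77.
Column 1: 109 + 133 + 81 + 105 + ? = 485, so (3,1) = 57.
The remaining cell in column 2 is (1,2) = 485 − 344 = 141.
Column 4 needs 485; the known cells sum to 400, so (1,4) = 85.
From row 3, 485 − (57 + 69 + 113 + 145) gives (3,3) = 101.
The remaining cell in main diagonal is (5,5) = 485 − 412 = 73.
From anti-diagonal, 485 − (89 + 101 + 93 + 105) gives (1,5) = 97.
Using row 1: 109 + 141 + 85 + 97 + ? → (1,3) = 485 − 432 = 53.
The remaining cell in row 5 is (5,3) = 485 − 356 = 129.
Column 3 needs 485; the known cells sum to 360, so (4,3) = 125.
Column 5 must total 485; the given cells sum to 436, so (4,5) = 49.

109 141 53 85 97 / 133 65 77 89 121 / 57 69 101 113 145 / 81 93 125 137 49 / 105 117 129 61 73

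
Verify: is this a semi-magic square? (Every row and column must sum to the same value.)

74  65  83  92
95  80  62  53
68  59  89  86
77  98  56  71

Row 1: 74 + 65 + 83 + 92 = 314.
Row 2: 95 + 80 + 62 + 53 = 290.
Row 3: 68 + 59 + 89 + 86 = 302.
Row 4: 77 + 98 + 56 + 71 = 302.
Column 1: 74 + 95 + 68 + 77 = 314.
Column 2: 65 + 80 + 59 + 98 = 302.
Column 3: 83 + 62 + 89 + 56 = 290.
Column 4: 92 + 53 + 86 + 71 = 302.

No — row 4 sums to 302 but row 1 sums to 314.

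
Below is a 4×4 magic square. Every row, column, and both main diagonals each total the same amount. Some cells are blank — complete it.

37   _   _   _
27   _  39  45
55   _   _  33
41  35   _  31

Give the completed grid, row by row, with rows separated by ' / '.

37 47 25 51 / 27 49 39 45 / 55 29 43 33 / 41 35 53 31

Column 1 is already complete: 37 + 27 + 55 + 41 = 160, so that is the magic constant.
Row 2 must total 160; the given cells sum to 111, so (2,2) = 49.
Row 4: 41 + 35 + 31 + ? = 160, so (4,3) = 53.
From column 4, 160 − (45 + 33 + 31) gives (1,4) = 51.
Main diagonal: 37 + 49 + 31 + ? = 160, so (3,3) = 43.
Anti-diagonal needs 160; the known cells sum to 131, so (3,2) = 29.
Using column 2: 49 + 29 + 35 + ? → (1,2) = 160 − 113 = 47.
Column 3: 39 + 43 + 53 + ? = 160, so (1,3) = 25.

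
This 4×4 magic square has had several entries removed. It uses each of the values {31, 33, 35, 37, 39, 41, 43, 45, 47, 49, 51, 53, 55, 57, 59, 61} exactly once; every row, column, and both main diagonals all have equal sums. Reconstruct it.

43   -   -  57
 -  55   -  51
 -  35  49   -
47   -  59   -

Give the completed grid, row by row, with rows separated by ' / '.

43 53 31 57 / 33 55 45 51 / 61 35 49 39 / 47 41 59 37

The 16 entries sum to 736, so each line sums to 736/4 = 184.
Using main diagonal: 43 + 55 + 49 + ? → (4,4) = 184 − 147 = 37.
Anti-diagonal needs 184; the known cells sum to 139, so (2,3) = 45.
Row 2 must total 184; the given cells sum to 151, so (2,1) = 33.
Row 4 needs 184; the known cells sum to 143, so (4,2) = 41.
Using column 1: 43 + 33 + 47 + ? → (3,1) = 184 − 123 = 61.
Column 2 needs 184; the known cells sum to 131, so (1,2) = 53.
Column 3 needs 184; the known cells sum to 153, so (1,3) = 31.
Using column 4: 57 + 51 + 37 + ? → (3,4) = 184 − 145 = 39.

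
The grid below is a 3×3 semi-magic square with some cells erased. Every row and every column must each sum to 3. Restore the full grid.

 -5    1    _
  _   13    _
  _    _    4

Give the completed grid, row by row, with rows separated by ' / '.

-5 1 7 / -2 13 -8 / 10 -11 4

From row 1, 3 − (-5 + 1) gives (1,3) = 7.
The remaining cell in column 2 is (3,2) = 3 − 14 = -11.
From column 3, 3 − (7 + 4) gives (2,3) = -8.
Row 2 needs 3; the known cells sum to 5, so (2,1) = -2.
Row 3: -11 + 4 + ? = 3, so (3,1) = 10.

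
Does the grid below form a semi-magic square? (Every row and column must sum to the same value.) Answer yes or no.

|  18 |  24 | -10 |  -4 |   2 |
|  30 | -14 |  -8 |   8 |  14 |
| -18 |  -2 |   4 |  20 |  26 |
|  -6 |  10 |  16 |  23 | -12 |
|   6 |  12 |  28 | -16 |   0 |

No — row 4 sums to 31 but row 1 sums to 30.

Row 1: 18 + 24 + (-10) + (-4) + 2 = 30.
Row 2: 30 + (-14) + (-8) + 8 + 14 = 30.
Row 3: -18 + (-2) + 4 + 20 + 26 = 30.
Row 4: -6 + 10 + 16 + 23 + (-12) = 31.
Row 5: 6 + 12 + 28 + (-16) + 0 = 30.
Column 1: 18 + 30 + (-18) + (-6) + 6 = 30.
Column 2: 24 + (-14) + (-2) + 10 + 12 = 30.
Column 3: -10 + (-8) + 4 + 16 + 28 = 30.
Column 4: -4 + 8 + 20 + 23 + (-16) = 31.
Column 5: 2 + 14 + 26 + (-12) + 0 = 30.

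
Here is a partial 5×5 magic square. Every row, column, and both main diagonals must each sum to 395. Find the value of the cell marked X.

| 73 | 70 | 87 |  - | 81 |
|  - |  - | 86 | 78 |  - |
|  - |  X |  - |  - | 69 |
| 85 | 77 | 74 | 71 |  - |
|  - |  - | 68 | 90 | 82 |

From row 1, 395 − (73 + 70 + 87 + 81) gives (1,4) = 84.
From row 4, 395 − (85 + 77 + 74 + 71) gives (4,5) = 88.
Column 3 needs 395; the known cells sum to 315, so (3,3) = 80.
Column 4: 84 + 78 + 71 + 90 + ? = 395, so (3,4) = 72.
Column 5: 81 + 69 + 88 + 82 + ? = 395, so (2,5) = 75.
Using main diagonal: 73 + 80 + 71 + 82 + ? → (2,2) = 395 − 306 = 89.
Anti-diagonal must total 395; the given cells sum to 316, so (5,1) = 79.
Using row 2: 89 + 86 + 78 + 75 + ? → (2,1) = 395 − 328 = 67.
From row 5, 395 − (79 + 68 + 90 + 82) gives (5,2) = 76.
The remaining cell in column 1 is (3,1) = 395 − 304 = 91.
Column 2 must total 395; the given cells sum to 312, so (3,2) = 83.

83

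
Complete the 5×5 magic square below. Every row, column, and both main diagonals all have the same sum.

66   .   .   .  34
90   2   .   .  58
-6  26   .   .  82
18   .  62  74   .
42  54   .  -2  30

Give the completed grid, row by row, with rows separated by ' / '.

66 78 10 22 34 / 90 2 14 46 58 / -6 26 38 70 82 / 18 50 62 74 6 / 42 54 86 -2 30

Column 1 is already complete: 66 + 90 + -6 + 18 + 42 = 210, so that is the magic constant.
Row 5 must total 210; the given cells sum to 124, so (5,3) = 86.
Column 5 must total 210; the given cells sum to 204, so (4,5) = 6.
From main diagonal, 210 − (66 + 2 + 74 + 30) gives (3,3) = 38.
Row 3: -6 + 26 + 38 + 82 + ? = 210, so (3,4) = 70.
Using row 4: 18 + 62 + 74 + 6 + ? → (4,2) = 210 − 160 = 50.
Column 2 must total 210; the given cells sum to 132, so (1,2) = 78.
Anti-diagonal: 34 + 38 + 50 + 42 + ? = 210, so (2,4) = 46.
Using row 2: 90 + 2 + 46 + 58 + ? → (2,3) = 210 − 196 = 14.
Column 3 needs 210; the known cells sum to 200, so (1,3) = 10.
From column 4, 210 − (46 + 70 + 74 + (-2)) gives (1,4) = 22.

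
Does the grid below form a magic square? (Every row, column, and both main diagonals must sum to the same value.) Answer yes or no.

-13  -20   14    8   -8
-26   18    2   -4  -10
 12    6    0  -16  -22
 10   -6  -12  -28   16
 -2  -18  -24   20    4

No — row 1 sums to -19 but column 2 sums to -20.

Row 1: -13 + (-20) + 14 + 8 + (-8) = -19.
Row 2: -26 + 18 + 2 + (-4) + (-10) = -20.
Row 3: 12 + 6 + 0 + (-16) + (-22) = -20.
Row 4: 10 + (-6) + (-12) + (-28) + 16 = -20.
Row 5: -2 + (-18) + (-24) + 20 + 4 = -20.
Column 1: -13 + (-26) + 12 + 10 + (-2) = -19.
Column 2: -20 + 18 + 6 + (-6) + (-18) = -20.
Column 3: 14 + 2 + 0 + (-12) + (-24) = -20.
Column 4: 8 + (-4) + (-16) + (-28) + 20 = -20.
Column 5: -8 + (-10) + (-22) + 16 + 4 = -20.
Main diagonal: -13 + 18 + 0 + (-28) + 4 = -19.
Anti-diagonal: -8 + (-4) + 0 + (-6) + (-2) = -20.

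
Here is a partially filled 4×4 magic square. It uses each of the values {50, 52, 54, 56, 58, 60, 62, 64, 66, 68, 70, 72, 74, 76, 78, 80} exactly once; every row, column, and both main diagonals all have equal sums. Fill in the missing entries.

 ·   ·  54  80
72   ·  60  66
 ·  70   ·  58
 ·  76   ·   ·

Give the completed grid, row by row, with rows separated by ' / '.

The 16 entries sum to 1040, so each line sums to 1040/4 = 260.
Row 2 needs 260; the known cells sum to 198, so (2,2) = 62.
Using column 2: 62 + 70 + 76 + ? → (1,2) = 260 − 208 = 52.
From column 4, 260 − (80 + 66 + 58) gives (4,4) = 56.
Anti-diagonal: 80 + 60 + 70 + ? = 260, so (4,1) = 50.
Row 1: 52 + 54 + 80 + ? = 260, so (1,1) = 74.
From row 4, 260 − (50 + 76 + 56) gives (4,3) = 78.
Column 1 must total 260; the given cells sum to 196, so (3,1) = 64.
Column 3 needs 260; the known cells sum to 192, so (3,3) = 68.

74 52 54 80 / 72 62 60 66 / 64 70 68 58 / 50 76 78 56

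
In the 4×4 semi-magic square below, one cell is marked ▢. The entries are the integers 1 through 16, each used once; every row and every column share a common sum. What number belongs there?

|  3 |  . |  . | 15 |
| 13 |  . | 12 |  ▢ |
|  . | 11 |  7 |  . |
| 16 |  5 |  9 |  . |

1

The entries are 1 through 16, which sum to 136, so each line sums to 136/4 = 34.
Using row 4: 16 + 5 + 9 + ? → (4,4) = 34 − 30 = 4.
Column 1: 3 + 13 + 16 + ? = 34, so (3,1) = 2.
Column 3: 12 + 7 + 9 + ? = 34, so (1,3) = 6.
Row 1: 3 + 6 + 15 + ? = 34, so (1,2) = 10.
From row 3, 34 − (2 + 11 + 7) gives (3,4) = 14.
From column 2, 34 − (10 + 11 + 5) gives (2,2) = 8.
The remaining cell in column 4 is (2,4) = 34 − 33 = 1.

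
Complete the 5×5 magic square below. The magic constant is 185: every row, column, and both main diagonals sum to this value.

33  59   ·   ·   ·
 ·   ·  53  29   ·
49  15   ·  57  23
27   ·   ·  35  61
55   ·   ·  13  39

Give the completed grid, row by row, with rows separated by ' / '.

33 59 25 51 17 / 21 37 53 29 45 / 49 15 41 57 23 / 27 43 19 35 61 / 55 31 47 13 39

Row 3 needs 185; the known cells sum to 144, so (3,3) = 41.
Using column 1: 33 + 49 + 27 + 55 + ? → (2,1) = 185 − 164 = 21.
Column 4: 29 + 57 + 35 + 13 + ? = 185, so (1,4) = 51.
From main diagonal, 185 − (33 + 41 + 35 + 39) gives (2,2) = 37.
From row 2, 185 − (21 + 37 + 53 + 29) gives (2,5) = 45.
The remaining cell in column 5 is (1,5) = 185 − 168 = 17.
From anti-diagonal, 185 − (17 + 29 + 41 + 55) gives (4,2) = 43.
Row 1 must total 185; the given cells sum to 160, so (1,3) = 25.
Using row 4: 27 + 43 + 35 + 61 + ? → (4,3) = 185 − 166 = 19.
The remaining cell in column 2 is (5,2) = 185 − 154 = 31.
Column 3 must total 185; the given cells sum to 138, so (5,3) = 47.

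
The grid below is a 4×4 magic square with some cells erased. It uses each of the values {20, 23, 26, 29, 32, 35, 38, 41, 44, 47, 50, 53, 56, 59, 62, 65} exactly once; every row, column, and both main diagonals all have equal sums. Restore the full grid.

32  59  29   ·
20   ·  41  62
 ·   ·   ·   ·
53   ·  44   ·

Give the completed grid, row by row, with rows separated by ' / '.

The 16 entries sum to 680, so each line sums to 680/4 = 170.
Row 1 must total 170; the given cells sum to 120, so (1,4) = 50.
Row 2: 20 + 41 + 62 + ? = 170, so (2,2) = 47.
Column 1: 32 + 20 + 53 + ? = 170, so (3,1) = 65.
Column 3: 29 + 41 + 44 + ? = 170, so (3,3) = 56.
From main diagonal, 170 − (32 + 47 + 56) gives (4,4) = 35.
From anti-diagonal, 170 − (50 + 41 + 53) gives (3,2) = 26.
From row 3, 170 − (65 + 26 + 56) gives (3,4) = 23.
Using row 4: 53 + 44 + 35 + ? → (4,2) = 170 − 132 = 38.

32 59 29 50 / 20 47 41 62 / 65 26 56 23 / 53 38 44 35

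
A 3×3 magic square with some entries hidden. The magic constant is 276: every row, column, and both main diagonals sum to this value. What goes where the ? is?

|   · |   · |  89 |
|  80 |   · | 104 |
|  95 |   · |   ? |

83

Row 2 must total 276; the given cells sum to 184, so (2,2) = 92.
The remaining cell in column 1 is (1,1) = 276 − 175 = 101.
Column 3 must total 276; the given cells sum to 193, so (3,3) = 83.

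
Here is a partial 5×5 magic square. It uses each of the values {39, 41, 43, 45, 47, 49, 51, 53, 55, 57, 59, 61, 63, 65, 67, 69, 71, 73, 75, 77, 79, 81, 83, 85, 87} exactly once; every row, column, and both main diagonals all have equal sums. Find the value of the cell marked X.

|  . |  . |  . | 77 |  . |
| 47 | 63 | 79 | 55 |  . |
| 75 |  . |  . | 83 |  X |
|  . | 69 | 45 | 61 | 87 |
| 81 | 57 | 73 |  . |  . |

The 25 entries sum to 1575, so each line sums to 1575/5 = 315.
Row 2: 47 + 63 + 79 + 55 + ? = 315, so (2,5) = 71.
Row 4 needs 315; the known cells sum to 262, so (4,1) = 53.
Using column 1: 47 + 75 + 53 + 81 + ? → (1,1) = 315 − 256 = 59.
Using column 4: 77 + 55 + 83 + 61 + ? → (5,4) = 315 − 276 = 39.
Using row 5: 81 + 57 + 73 + 39 + ? → (5,5) = 315 − 250 = 65.
Main diagonal must total 315; the given cells sum to 248, so (3,3) = 67.
Anti-diagonal needs 315; the known cells sum to 272, so (1,5) = 43.
Column 3 needs 315; the known cells sum to 264, so (1,3) = 51.
Column 5 must total 315; the given cells sum to 266, so (3,5) = 49.

49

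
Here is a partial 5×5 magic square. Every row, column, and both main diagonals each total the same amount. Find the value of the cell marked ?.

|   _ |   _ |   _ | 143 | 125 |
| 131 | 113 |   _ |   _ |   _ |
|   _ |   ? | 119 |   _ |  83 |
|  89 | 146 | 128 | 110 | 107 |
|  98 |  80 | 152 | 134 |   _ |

Row 4 is complete and sums to 580; that is the magic constant.
Row 5 needs 580; the known cells sum to 464, so (5,5) = 116.
Column 5: 125 + 83 + 107 + 116 + ? = 580, so (2,5) = 149.
From main diagonal, 580 − (113 + 119 + 110 + 116) gives (1,1) = 122.
From anti-diagonal, 580 − (125 + 119 + 146 + 98) gives (2,4) = 92.
The remaining cell in row 2 is (2,3) = 580 − 485 = 95.
Using column 1: 122 + 131 + 89 + 98 + ? → (3,1) = 580 − 440 = 140.
Using column 3: 95 + 119 + 128 + 152 + ? → (1,3) = 580 − 494 = 86.
From column 4, 580 − (143 + 92 + 110 + 134) gives (3,4) = 101.
From row 1, 580 − (122 + 86 + 143 + 125) gives (1,2) = 104.
The remaining cell in row 3 is (3,2) = 580 − 443 = 137.

137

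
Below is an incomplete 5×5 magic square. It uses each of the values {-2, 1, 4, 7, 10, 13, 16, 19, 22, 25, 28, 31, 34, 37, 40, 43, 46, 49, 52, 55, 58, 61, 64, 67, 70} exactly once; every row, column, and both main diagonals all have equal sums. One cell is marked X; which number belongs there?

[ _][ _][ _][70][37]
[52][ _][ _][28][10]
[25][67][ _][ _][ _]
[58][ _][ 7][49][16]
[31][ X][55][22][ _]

-2

The 25 entries sum to 850, so each line sums to 850/5 = 170.
Row 4 needs 170; the known cells sum to 130, so (4,2) = 40.
The remaining cell in column 1 is (1,1) = 170 − 166 = 4.
Using column 4: 70 + 28 + 49 + 22 + ? → (3,4) = 170 − 169 = 1.
From anti-diagonal, 170 − (37 + 28 + 40 + 31) gives (3,3) = 34.
Row 3 must total 170; the given cells sum to 127, so (3,5) = 43.
Column 5 needs 170; the known cells sum to 106, so (5,5) = 64.
Main diagonal: 4 + 34 + 49 + 64 + ? = 170, so (2,2) = 19.
From row 2, 170 − (52 + 19 + 28 + 10) gives (2,3) = 61.
From row 5, 170 − (31 + 55 + 22 + 64) gives (5,2) = -2.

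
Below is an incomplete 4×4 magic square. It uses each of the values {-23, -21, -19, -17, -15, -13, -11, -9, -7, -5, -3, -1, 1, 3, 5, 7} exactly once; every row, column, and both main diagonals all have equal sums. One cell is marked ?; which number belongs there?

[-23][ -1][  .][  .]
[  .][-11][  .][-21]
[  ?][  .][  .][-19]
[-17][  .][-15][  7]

The 16 entries sum to -128, so each line sums to -128/4 = -32.
Row 4 must total -32; the given cells sum to -25, so (4,2) = -7.
Using column 2: -1 + (-11) + (-7) + ? → (3,2) = -32 − (-19) = -13.
Column 4: -21 + (-19) + 7 + ? = -32, so (1,4) = 1.
Main diagonal needs -32; the known cells sum to -27, so (3,3) = -5.
Anti-diagonal needs -32; the known cells sum to -29, so (2,3) = -3.
The remaining cell in row 1 is (1,3) = -32 − (-23) = -9.
Row 2: -11 + (-3) + (-21) + ? = -32, so (2,1) = 3.
Row 3 needs -32; the known cells sum to -37, so (3,1) = 5.

5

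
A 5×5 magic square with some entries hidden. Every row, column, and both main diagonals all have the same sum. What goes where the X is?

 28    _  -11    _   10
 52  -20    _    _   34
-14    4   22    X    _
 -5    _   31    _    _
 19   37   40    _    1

Column 1 is complete and sums to 80; that is the magic constant.
The remaining cell in row 5 is (5,4) = 80 − 97 = -17.
The remaining cell in column 3 is (2,3) = 80 − 82 = -2.
From main diagonal, 80 − (28 + (-20) + 22 + 1) gives (4,4) = 49.
Row 2 needs 80; the known cells sum to 64, so (2,4) = 16.
Using anti-diagonal: 10 + 16 + 22 + 19 + ? → (4,2) = 80 − 67 = 13.
The remaining cell in row 4 is (4,5) = 80 − 88 = -8.
From column 2, 80 − (-20 + 4 + 13 + 37) gives (1,2) = 46.
Column 5 must total 80; the given cells sum to 37, so (3,5) = 43.
From row 1, 80 − (28 + 46 + (-11) + 10) gives (1,4) = 7.
The remaining cell in row 3 is (3,4) = 80 − 55 = 25.

25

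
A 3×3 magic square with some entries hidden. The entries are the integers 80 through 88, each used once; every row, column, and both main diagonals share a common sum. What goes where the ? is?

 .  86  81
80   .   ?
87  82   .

88

The entries are 80 through 88, which sum to 756, so each line sums to 756/3 = 252.
Row 1: 86 + 81 + ? = 252, so (1,1) = 85.
The remaining cell in row 3 is (3,3) = 252 − 169 = 83.
Column 2: 86 + 82 + ? = 252, so (2,2) = 84.
Column 3 must total 252; the given cells sum to 164, so (2,3) = 88.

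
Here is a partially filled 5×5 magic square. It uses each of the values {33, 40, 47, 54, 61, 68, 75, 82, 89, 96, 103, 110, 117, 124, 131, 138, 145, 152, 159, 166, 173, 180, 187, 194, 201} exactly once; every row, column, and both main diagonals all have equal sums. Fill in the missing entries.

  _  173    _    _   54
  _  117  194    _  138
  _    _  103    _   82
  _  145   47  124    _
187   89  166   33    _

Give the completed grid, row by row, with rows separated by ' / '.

131 173 75 152 54 / 40 117 194 96 138 / 159 61 103 180 82 / 68 145 47 124 201 / 187 89 166 33 110

The 25 entries sum to 2925, so each line sums to 2925/5 = 585.
Row 5 must total 585; the given cells sum to 475, so (5,5) = 110.
The remaining cell in column 2 is (3,2) = 585 − 524 = 61.
Column 3: 194 + 103 + 47 + 166 + ? = 585, so (1,3) = 75.
The remaining cell in column 5 is (4,5) = 585 − 384 = 201.
From main diagonal, 585 − (117 + 103 + 124 + 110) gives (1,1) = 131.
The remaining cell in anti-diagonal is (2,4) = 585 − 489 = 96.
Row 1 needs 585; the known cells sum to 433, so (1,4) = 152.
From row 2, 585 − (117 + 194 + 96 + 138) gives (2,1) = 40.
The remaining cell in row 4 is (4,1) = 585 − 517 = 68.
Using column 1: 131 + 40 + 68 + 187 + ? → (3,1) = 585 − 426 = 159.
From column 4, 585 − (152 + 96 + 124 + 33) gives (3,4) = 180.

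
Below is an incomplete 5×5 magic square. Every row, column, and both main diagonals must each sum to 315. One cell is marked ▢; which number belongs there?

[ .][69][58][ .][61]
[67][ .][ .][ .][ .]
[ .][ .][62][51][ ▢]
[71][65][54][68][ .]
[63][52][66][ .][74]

Row 4 must total 315; the given cells sum to 258, so (4,5) = 57.
Row 5 must total 315; the given cells sum to 255, so (5,4) = 60.
Column 3: 58 + 62 + 54 + 66 + ? = 315, so (2,3) = 75.
Anti-diagonal must total 315; the given cells sum to 251, so (2,4) = 64.
Using column 4: 64 + 51 + 68 + 60 + ? → (1,4) = 315 − 243 = 72.
Using row 1: 69 + 58 + 72 + 61 + ? → (1,1) = 315 − 260 = 55.
Column 1 must total 315; the given cells sum to 256, so (3,1) = 59.
From main diagonal, 315 − (55 + 62 + 68 + 74) gives (2,2) = 56.
The remaining cell in row 2 is (2,5) = 315 − 262 = 53.
Column 2: 69 + 56 + 65 + 52 + ? = 315, so (3,2) = 73.
Using column 5: 61 + 53 + 57 + 74 + ? → (3,5) = 315 − 245 = 70.

70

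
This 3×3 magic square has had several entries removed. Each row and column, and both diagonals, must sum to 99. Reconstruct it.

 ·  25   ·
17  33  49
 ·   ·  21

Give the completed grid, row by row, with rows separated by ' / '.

45 25 29 / 17 33 49 / 37 41 21

Using column 2: 25 + 33 + ? → (3,2) = 99 − 58 = 41.
Column 3 needs 99; the known cells sum to 70, so (1,3) = 29.
Main diagonal must total 99; the given cells sum to 54, so (1,1) = 45.
From anti-diagonal, 99 − (29 + 33) gives (3,1) = 37.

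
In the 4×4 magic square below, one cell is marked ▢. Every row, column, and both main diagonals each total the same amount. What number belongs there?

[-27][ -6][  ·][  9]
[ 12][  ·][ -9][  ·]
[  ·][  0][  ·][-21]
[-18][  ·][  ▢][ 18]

Anti-diagonal is complete and sums to -18; that is the magic constant.
Row 1: -27 + (-6) + 9 + ? = -18, so (1,3) = 6.
Column 1 needs -18; the known cells sum to -33, so (3,1) = 15.
Column 4: 9 + (-21) + 18 + ? = -18, so (2,4) = -24.
From row 2, -18 − (12 + (-9) + (-24)) gives (2,2) = 3.
Row 3: 15 + 0 + (-21) + ? = -18, so (3,3) = -12.
The remaining cell in column 2 is (4,2) = -18 − (-3) = -15.
Column 3 needs -18; the known cells sum to -15, so (4,3) = -3.

-3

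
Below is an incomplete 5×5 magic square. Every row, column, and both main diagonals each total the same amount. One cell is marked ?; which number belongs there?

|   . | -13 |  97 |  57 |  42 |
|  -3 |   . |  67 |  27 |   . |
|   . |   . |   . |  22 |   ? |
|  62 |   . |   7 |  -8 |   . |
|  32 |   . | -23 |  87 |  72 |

Column 4 is complete and sums to 185; that is the magic constant.
Row 1: -13 + 97 + 57 + 42 + ? = 185, so (1,1) = 2.
Using row 5: 32 + (-23) + 87 + 72 + ? → (5,2) = 185 − 168 = 17.
Column 1: 2 + (-3) + 62 + 32 + ? = 185, so (3,1) = 92.
The remaining cell in column 3 is (3,3) = 185 − 148 = 37.
Using main diagonal: 2 + 37 + (-8) + 72 + ? → (2,2) = 185 − 103 = 82.
Anti-diagonal must total 185; the given cells sum to 138, so (4,2) = 47.
Using row 2: -3 + 82 + 67 + 27 + ? → (2,5) = 185 − 173 = 12.
The remaining cell in row 4 is (4,5) = 185 − 108 = 77.
The remaining cell in column 2 is (3,2) = 185 − 133 = 52.
Column 5: 42 + 12 + 77 + 72 + ? = 185, so (3,5) = -18.

-18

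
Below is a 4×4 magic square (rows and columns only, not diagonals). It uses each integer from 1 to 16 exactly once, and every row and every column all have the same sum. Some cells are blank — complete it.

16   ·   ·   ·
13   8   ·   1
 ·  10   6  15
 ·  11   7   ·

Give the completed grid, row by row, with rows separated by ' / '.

16 5 9 4 / 13 8 12 1 / 3 10 6 15 / 2 11 7 14

The entries are 1 through 16, which sum to 136, so each line sums to 136/4 = 34.
From row 2, 34 − (13 + 8 + 1) gives (2,3) = 12.
Row 3 must total 34; the given cells sum to 31, so (3,1) = 3.
The remaining cell in column 1 is (4,1) = 34 − 32 = 2.
From column 2, 34 − (8 + 10 + 11) gives (1,2) = 5.
Column 3: 12 + 6 + 7 + ? = 34, so (1,3) = 9.
Using row 1: 16 + 5 + 9 + ? → (1,4) = 34 − 30 = 4.
Row 4: 2 + 11 + 7 + ? = 34, so (4,4) = 14.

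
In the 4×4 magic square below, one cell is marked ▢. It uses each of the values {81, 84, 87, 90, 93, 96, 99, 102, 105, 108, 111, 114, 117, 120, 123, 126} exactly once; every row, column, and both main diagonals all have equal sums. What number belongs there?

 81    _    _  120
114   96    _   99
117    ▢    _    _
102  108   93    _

87

The 16 entries sum to 1656, so each line sums to 1656/4 = 414.
From row 2, 414 − (114 + 96 + 99) gives (2,3) = 105.
Row 4: 102 + 108 + 93 + ? = 414, so (4,4) = 111.
Using column 4: 120 + 99 + 111 + ? → (3,4) = 414 − 330 = 84.
Main diagonal: 81 + 96 + 111 + ? = 414, so (3,3) = 126.
Anti-diagonal must total 414; the given cells sum to 327, so (3,2) = 87.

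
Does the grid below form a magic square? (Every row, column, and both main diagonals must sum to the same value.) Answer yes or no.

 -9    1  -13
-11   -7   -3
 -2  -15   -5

Row 1: -9 + 1 + (-13) = -21.
Row 2: -11 + (-7) + (-3) = -21.
Row 3: -2 + (-15) + (-5) = -22.
Column 1: -9 + (-11) + (-2) = -22.
Column 2: 1 + (-7) + (-15) = -21.
Column 3: -13 + (-3) + (-5) = -21.
Main diagonal: -9 + (-7) + (-5) = -21.
Anti-diagonal: -13 + (-7) + (-2) = -22.

No — row 2 sums to -21 but anti-diagonal sums to -22.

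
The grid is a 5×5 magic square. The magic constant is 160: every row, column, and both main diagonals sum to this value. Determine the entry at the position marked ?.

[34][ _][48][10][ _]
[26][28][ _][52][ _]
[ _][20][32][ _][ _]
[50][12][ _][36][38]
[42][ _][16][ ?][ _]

18

Row 4: 50 + 12 + 36 + 38 + ? = 160, so (4,3) = 24.
From column 1, 160 − (34 + 26 + 50 + 42) gives (3,1) = 8.
Column 3 must total 160; the given cells sum to 120, so (2,3) = 40.
The remaining cell in main diagonal is (5,5) = 160 − 130 = 30.
Anti-diagonal: 52 + 32 + 12 + 42 + ? = 160, so (1,5) = 22.
Row 1 needs 160; the known cells sum to 114, so (1,2) = 46.
Row 2 must total 160; the given cells sum to 146, so (2,5) = 14.
Column 2: 46 + 28 + 20 + 12 + ? = 160, so (5,2) = 54.
Column 5: 22 + 14 + 38 + 30 + ? = 160, so (3,5) = 56.
The remaining cell in row 3 is (3,4) = 160 − 116 = 44.
Row 5: 42 + 54 + 16 + 30 + ? = 160, so (5,4) = 18.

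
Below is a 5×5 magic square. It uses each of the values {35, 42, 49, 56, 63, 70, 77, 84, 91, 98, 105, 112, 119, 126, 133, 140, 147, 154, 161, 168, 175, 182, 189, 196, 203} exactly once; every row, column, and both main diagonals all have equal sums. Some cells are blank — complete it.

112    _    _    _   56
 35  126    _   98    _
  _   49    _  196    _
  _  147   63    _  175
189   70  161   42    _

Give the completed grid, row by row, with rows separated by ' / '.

112 203 84 140 56 / 35 126 182 98 154 / 168 49 105 196 77 / 91 147 63 119 175 / 189 70 161 42 133

The 25 entries sum to 2975, so each line sums to 2975/5 = 595.
Using row 5: 189 + 70 + 161 + 42 + ? → (5,5) = 595 − 462 = 133.
From column 2, 595 − (126 + 49 + 147 + 70) gives (1,2) = 203.
Using anti-diagonal: 56 + 98 + 147 + 189 + ? → (3,3) = 595 − 490 = 105.
Main diagonal: 112 + 126 + 105 + 133 + ? = 595, so (4,4) = 119.
Using row 4: 147 + 63 + 119 + 175 + ? → (4,1) = 595 − 504 = 91.
From column 1, 595 − (112 + 35 + 91 + 189) gives (3,1) = 168.
The remaining cell in column 4 is (1,4) = 595 − 455 = 140.
Row 1: 112 + 203 + 140 + 56 + ? = 595, so (1,3) = 84.
Row 3 needs 595; the known cells sum to 518, so (3,5) = 77.
From column 3, 595 − (84 + 105 + 63 + 161) gives (2,3) = 182.
Column 5 needs 595; the known cells sum to 441, so (2,5) = 154.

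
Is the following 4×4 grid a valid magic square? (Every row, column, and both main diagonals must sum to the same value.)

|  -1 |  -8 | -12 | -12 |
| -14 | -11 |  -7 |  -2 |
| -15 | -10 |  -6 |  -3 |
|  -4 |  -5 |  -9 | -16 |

No — column 3 sums to -34 but row 1 sums to -33.

Row 1: -1 + (-8) + (-12) + (-12) = -33.
Row 2: -14 + (-11) + (-7) + (-2) = -34.
Row 3: -15 + (-10) + (-6) + (-3) = -34.
Row 4: -4 + (-5) + (-9) + (-16) = -34.
Column 1: -1 + (-14) + (-15) + (-4) = -34.
Column 2: -8 + (-11) + (-10) + (-5) = -34.
Column 3: -12 + (-7) + (-6) + (-9) = -34.
Column 4: -12 + (-2) + (-3) + (-16) = -33.
Main diagonal: -1 + (-11) + (-6) + (-16) = -34.
Anti-diagonal: -12 + (-7) + (-10) + (-4) = -33.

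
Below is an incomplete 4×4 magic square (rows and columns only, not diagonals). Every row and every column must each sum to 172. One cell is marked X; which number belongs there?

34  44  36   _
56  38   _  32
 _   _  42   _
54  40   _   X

30

From row 1, 172 − (34 + 44 + 36) gives (1,4) = 58.
Row 2 needs 172; the known cells sum to 126, so (2,3) = 46.
From column 1, 172 − (34 + 56 + 54) gives (3,1) = 28.
Using column 2: 44 + 38 + 40 + ? → (3,2) = 172 − 122 = 50.
Column 3 must total 172; the given cells sum to 124, so (4,3) = 48.
Row 3: 28 + 50 + 42 + ? = 172, so (3,4) = 52.
From row 4, 172 − (54 + 40 + 48) gives (4,4) = 30.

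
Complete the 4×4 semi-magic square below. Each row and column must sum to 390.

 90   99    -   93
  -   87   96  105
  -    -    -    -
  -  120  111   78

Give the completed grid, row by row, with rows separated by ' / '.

90 99 108 93 / 102 87 96 105 / 117 84 75 114 / 81 120 111 78

From row 1, 390 − (90 + 99 + 93) gives (1,3) = 108.
The remaining cell in row 2 is (2,1) = 390 − 288 = 102.
Row 4: 120 + 111 + 78 + ? = 390, so (4,1) = 81.
Column 1 needs 390; the known cells sum to 273, so (3,1) = 117.
Column 2: 99 + 87 + 120 + ? = 390, so (3,2) = 84.
The remaining cell in column 3 is (3,3) = 390 − 315 = 75.
From column 4, 390 − (93 + 105 + 78) gives (3,4) = 114.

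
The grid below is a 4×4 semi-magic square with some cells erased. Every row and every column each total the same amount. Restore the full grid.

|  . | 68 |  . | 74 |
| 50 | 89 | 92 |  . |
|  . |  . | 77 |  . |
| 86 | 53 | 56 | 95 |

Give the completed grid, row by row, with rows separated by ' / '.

83 68 65 74 / 50 89 92 59 / 71 80 77 62 / 86 53 56 95

Row 4 is already complete: 86 + 53 + 56 + 95 = 290, so that is the magic constant.
From row 2, 290 − (50 + 89 + 92) gives (2,4) = 59.
Column 2 needs 290; the known cells sum to 210, so (3,2) = 80.
Column 3: 92 + 77 + 56 + ? = 290, so (1,3) = 65.
Column 4 needs 290; the known cells sum to 228, so (3,4) = 62.
Row 1 must total 290; the given cells sum to 207, so (1,1) = 83.
From row 3, 290 − (80 + 77 + 62) gives (3,1) = 71.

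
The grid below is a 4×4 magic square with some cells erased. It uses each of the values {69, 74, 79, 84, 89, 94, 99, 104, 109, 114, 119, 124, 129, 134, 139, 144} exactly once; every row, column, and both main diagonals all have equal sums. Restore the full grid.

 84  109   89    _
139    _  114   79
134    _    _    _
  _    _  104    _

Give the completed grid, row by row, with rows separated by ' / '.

The 16 entries sum to 1704, so each line sums to 1704/4 = 426.
Row 1 needs 426; the known cells sum to 282, so (1,4) = 144.
Row 2: 139 + 114 + 79 + ? = 426, so (2,2) = 94.
Column 1: 84 + 139 + 134 + ? = 426, so (4,1) = 69.
Using column 3: 89 + 114 + 104 + ? → (3,3) = 426 − 307 = 119.
The remaining cell in main diagonal is (4,4) = 426 − 297 = 129.
From anti-diagonal, 426 − (144 + 114 + 69) gives (3,2) = 99.
Row 3: 134 + 99 + 119 + ? = 426, so (3,4) = 74.
The remaining cell in row 4 is (4,2) = 426 − 302 = 124.

84 109 89 144 / 139 94 114 79 / 134 99 119 74 / 69 124 104 129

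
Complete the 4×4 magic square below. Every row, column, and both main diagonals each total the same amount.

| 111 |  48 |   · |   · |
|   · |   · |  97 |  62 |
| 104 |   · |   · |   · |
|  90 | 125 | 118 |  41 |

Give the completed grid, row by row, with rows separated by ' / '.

111 48 83 132 / 69 146 97 62 / 104 55 76 139 / 90 125 118 41

Row 4 is already complete: 90 + 125 + 118 + 41 = 374, so that is the magic constant.
Column 1 must total 374; the given cells sum to 305, so (2,1) = 69.
From row 2, 374 − (69 + 97 + 62) gives (2,2) = 146.
Column 2: 48 + 146 + 125 + ? = 374, so (3,2) = 55.
Main diagonal: 111 + 146 + 41 + ? = 374, so (3,3) = 76.
Anti-diagonal must total 374; the given cells sum to 242, so (1,4) = 132.
The remaining cell in row 1 is (1,3) = 374 − 291 = 83.
Row 3: 104 + 55 + 76 + ? = 374, so (3,4) = 139.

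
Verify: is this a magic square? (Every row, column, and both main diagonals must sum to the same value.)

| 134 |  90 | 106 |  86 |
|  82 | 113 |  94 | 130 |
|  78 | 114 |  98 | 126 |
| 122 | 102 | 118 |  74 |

Row 1: 134 + 90 + 106 + 86 = 416.
Row 2: 82 + 113 + 94 + 130 = 419.
Row 3: 78 + 114 + 98 + 126 = 416.
Row 4: 122 + 102 + 118 + 74 = 416.
Column 1: 134 + 82 + 78 + 122 = 416.
Column 2: 90 + 113 + 114 + 102 = 419.
Column 3: 106 + 94 + 98 + 118 = 416.
Column 4: 86 + 130 + 126 + 74 = 416.
Main diagonal: 134 + 113 + 98 + 74 = 419.
Anti-diagonal: 86 + 94 + 114 + 122 = 416.

No — row 4 sums to 416 but main diagonal sums to 419.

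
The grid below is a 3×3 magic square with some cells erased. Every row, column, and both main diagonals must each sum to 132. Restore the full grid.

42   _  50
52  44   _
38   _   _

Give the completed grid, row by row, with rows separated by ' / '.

Row 1: 42 + 50 + ? = 132, so (1,2) = 40.
The remaining cell in row 2 is (2,3) = 132 − 96 = 36.
Column 2 needs 132; the known cells sum to 84, so (3,2) = 48.
Column 3: 50 + 36 + ? = 132, so (3,3) = 46.

42 40 50 / 52 44 36 / 38 48 46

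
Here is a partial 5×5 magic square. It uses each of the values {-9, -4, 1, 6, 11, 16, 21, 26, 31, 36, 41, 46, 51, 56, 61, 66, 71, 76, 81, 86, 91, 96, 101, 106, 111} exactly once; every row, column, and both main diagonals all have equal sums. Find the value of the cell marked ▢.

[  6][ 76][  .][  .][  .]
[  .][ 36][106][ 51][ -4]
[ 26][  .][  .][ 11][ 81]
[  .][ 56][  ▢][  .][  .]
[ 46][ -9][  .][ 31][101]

The 25 entries sum to 1275, so each line sums to 1275/5 = 255.
Row 2 must total 255; the given cells sum to 189, so (2,1) = 66.
Row 5 must total 255; the given cells sum to 169, so (5,3) = 86.
Using column 1: 6 + 66 + 26 + 46 + ? → (4,1) = 255 − 144 = 111.
From column 2, 255 − (76 + 36 + 56 + (-9)) gives (3,2) = 96.
Row 3 needs 255; the known cells sum to 214, so (3,3) = 41.
The remaining cell in main diagonal is (4,4) = 255 − 184 = 71.
Anti-diagonal must total 255; the given cells sum to 194, so (1,5) = 61.
Column 4 must total 255; the given cells sum to 164, so (1,4) = 91.
Column 5: 61 + (-4) + 81 + 101 + ? = 255, so (4,5) = 16.
Row 1 must total 255; the given cells sum to 234, so (1,3) = 21.
From row 4, 255 − (111 + 56 + 71 + 16) gives (4,3) = 1.

1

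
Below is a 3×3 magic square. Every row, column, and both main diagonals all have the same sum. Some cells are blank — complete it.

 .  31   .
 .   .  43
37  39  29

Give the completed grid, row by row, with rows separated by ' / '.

41 31 33 / 27 35 43 / 37 39 29

Row 3 is already complete: 37 + 39 + 29 = 105, so that is the magic constant.
Using column 2: 31 + 39 + ? → (2,2) = 105 − 70 = 35.
Column 3: 43 + 29 + ? = 105, so (1,3) = 33.
From main diagonal, 105 − (35 + 29) gives (1,1) = 41.
Using row 2: 35 + 43 + ? → (2,1) = 105 − 78 = 27.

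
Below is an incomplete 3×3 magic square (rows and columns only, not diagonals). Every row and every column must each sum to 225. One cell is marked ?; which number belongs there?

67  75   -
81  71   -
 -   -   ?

69

Row 1 needs 225; the known cells sum to 142, so (1,3) = 83.
Row 2 needs 225; the known cells sum to 152, so (2,3) = 73.
From column 1, 225 − (67 + 81) gives (3,1) = 77.
Column 2 must total 225; the given cells sum to 146, so (3,2) = 79.
Column 3 needs 225; the known cells sum to 156, so (3,3) = 69.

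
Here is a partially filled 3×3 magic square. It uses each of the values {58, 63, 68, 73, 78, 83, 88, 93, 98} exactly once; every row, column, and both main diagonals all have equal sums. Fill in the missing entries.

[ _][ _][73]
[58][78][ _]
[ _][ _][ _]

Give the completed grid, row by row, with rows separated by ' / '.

The 9 entries sum to 702, so each line sums to 702/3 = 234.
Row 2 needs 234; the known cells sum to 136, so (2,3) = 98.
The remaining cell in column 3 is (3,3) = 234 − 171 = 63.
Using main diagonal: 78 + 63 + ? → (1,1) = 234 − 141 = 93.
Using anti-diagonal: 73 + 78 + ? → (3,1) = 234 − 151 = 83.
The remaining cell in row 1 is (1,2) = 234 − 166 = 68.
The remaining cell in row 3 is (3,2) = 234 − 146 = 88.

93 68 73 / 58 78 98 / 83 88 63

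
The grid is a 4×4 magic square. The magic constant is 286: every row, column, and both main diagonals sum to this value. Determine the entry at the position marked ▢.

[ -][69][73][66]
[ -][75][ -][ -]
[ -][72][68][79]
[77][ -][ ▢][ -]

Row 1: 69 + 73 + 66 + ? = 286, so (1,1) = 78.
Row 3: 72 + 68 + 79 + ? = 286, so (3,1) = 67.
Column 1 must total 286; the given cells sum to 222, so (2,1) = 64.
The remaining cell in column 2 is (4,2) = 286 − 216 = 70.
The remaining cell in main diagonal is (4,4) = 286 − 221 = 65.
Anti-diagonal needs 286; the known cells sum to 215, so (2,3) = 71.
Row 2 must total 286; the given cells sum to 210, so (2,4) = 76.
The remaining cell in row 4 is (4,3) = 286 − 212 = 74.

74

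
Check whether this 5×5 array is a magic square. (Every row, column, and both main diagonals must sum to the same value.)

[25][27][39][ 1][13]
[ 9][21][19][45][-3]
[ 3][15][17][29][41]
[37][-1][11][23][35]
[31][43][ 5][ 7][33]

No — column 1 sums to 105 but main diagonal sums to 119.

Row 1: 25 + 27 + 39 + 1 + 13 = 105.
Row 2: 9 + 21 + 19 + 45 + (-3) = 91.
Row 3: 3 + 15 + 17 + 29 + 41 = 105.
Row 4: 37 + (-1) + 11 + 23 + 35 = 105.
Row 5: 31 + 43 + 5 + 7 + 33 = 119.
Column 1: 25 + 9 + 3 + 37 + 31 = 105.
Column 2: 27 + 21 + 15 + (-1) + 43 = 105.
Column 3: 39 + 19 + 17 + 11 + 5 = 91.
Column 4: 1 + 45 + 29 + 23 + 7 = 105.
Column 5: 13 + (-3) + 41 + 35 + 33 = 119.
Main diagonal: 25 + 21 + 17 + 23 + 33 = 119.
Anti-diagonal: 13 + 45 + 17 + (-1) + 31 = 105.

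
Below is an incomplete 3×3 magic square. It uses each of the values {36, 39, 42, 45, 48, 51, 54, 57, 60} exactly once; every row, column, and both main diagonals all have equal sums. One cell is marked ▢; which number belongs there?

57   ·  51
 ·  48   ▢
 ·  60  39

The 9 entries sum to 432, so each line sums to 432/3 = 144.
Row 1: 57 + 51 + ? = 144, so (1,2) = 36.
Row 3 must total 144; the given cells sum to 99, so (3,1) = 45.
Column 1 needs 144; the known cells sum to 102, so (2,1) = 42.
Column 3 must total 144; the given cells sum to 90, so (2,3) = 54.

54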